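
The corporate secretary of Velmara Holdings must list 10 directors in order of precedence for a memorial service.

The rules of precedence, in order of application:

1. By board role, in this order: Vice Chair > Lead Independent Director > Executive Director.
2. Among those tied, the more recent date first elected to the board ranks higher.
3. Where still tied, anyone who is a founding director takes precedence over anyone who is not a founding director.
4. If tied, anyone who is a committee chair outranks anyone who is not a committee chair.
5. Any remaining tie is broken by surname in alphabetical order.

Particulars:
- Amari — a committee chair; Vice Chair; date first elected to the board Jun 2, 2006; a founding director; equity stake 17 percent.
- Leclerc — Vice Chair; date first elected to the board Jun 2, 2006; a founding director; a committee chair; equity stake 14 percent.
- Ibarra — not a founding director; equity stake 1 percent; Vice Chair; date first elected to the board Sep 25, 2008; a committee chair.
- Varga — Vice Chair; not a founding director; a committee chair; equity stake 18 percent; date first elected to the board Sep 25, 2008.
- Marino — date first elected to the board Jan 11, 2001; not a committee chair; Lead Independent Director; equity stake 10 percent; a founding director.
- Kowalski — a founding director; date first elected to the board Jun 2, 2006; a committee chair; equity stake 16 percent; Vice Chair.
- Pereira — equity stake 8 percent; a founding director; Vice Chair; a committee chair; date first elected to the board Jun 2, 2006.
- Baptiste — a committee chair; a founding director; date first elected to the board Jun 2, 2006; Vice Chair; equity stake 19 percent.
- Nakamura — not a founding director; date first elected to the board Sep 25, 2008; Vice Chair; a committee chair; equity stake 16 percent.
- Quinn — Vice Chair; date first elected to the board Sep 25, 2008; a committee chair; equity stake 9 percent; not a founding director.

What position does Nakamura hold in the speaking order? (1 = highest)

By board role: Ibarra, Nakamura, Quinn, Varga, Amari, Baptiste, Kowalski, Leclerc and Pereira (Vice Chair); then Marino (Lead Independent Director).
Among Ibarra, Nakamura, Quinn, Varga, Amari, Baptiste, Kowalski, Leclerc and Pereira, by date first elected to the board (later first): Ibarra, Nakamura, Quinn and Varga (Sep 25, 2008) before Amari, Baptiste, Kowalski, Leclerc and Pereira (Jun 2, 2006).
Ibarra, Nakamura, Quinn and Varga are each not a founding director, so the next rule applies.
Ibarra, Nakamura, Quinn and Varga are each a committee chair, so the next rule applies.
Among Ibarra, Nakamura, Quinn and Varga, alphabetically by surname: Ibarra before Nakamura before Quinn before Varga.
Amari, Baptiste, Kowalski, Leclerc and Pereira are each a founding director, so the next rule applies.
Amari, Baptiste, Kowalski, Leclerc and Pereira are each a committee chair, so the next rule applies.
Among Amari, Baptiste, Kowalski, Leclerc and Pereira, alphabetically by surname: Amari before Baptiste before Kowalski before Leclerc before Pereira.
Order: Ibarra, Nakamura, Quinn, Varga, Amari, Baptiste, Kowalski, Leclerc, Pereira, Marino. So position 2.

2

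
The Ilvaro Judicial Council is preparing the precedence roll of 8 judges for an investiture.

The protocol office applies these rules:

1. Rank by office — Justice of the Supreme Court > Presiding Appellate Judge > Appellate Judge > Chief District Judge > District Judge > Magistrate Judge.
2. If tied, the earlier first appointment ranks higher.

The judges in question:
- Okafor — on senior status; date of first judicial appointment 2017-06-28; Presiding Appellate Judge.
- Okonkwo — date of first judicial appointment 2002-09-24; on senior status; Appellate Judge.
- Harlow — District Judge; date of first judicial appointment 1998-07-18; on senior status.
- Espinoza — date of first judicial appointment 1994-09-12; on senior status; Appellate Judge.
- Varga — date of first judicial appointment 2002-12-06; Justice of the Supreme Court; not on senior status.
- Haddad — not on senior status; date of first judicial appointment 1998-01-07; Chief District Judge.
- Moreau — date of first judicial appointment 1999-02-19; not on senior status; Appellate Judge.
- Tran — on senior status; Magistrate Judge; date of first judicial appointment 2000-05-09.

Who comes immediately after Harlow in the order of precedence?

Tran

By office: Varga (Justice of the Supreme Court); then Okafor (Presiding Appellate Judge); then Espinoza, Moreau and Okonkwo (Appellate Judge); then Haddad (Chief District Judge); then Harlow (District Judge); then Tran (Magistrate Judge).
Among Espinoza, Moreau and Okonkwo, by date of first judicial appointment (earlier first): Espinoza (1994-09-12) before Moreau (1999-02-19) before Okonkwo (2002-09-24).
Order: Varga, Okafor, Espinoza, Moreau, Okonkwo, Haddad, Harlow, Tran.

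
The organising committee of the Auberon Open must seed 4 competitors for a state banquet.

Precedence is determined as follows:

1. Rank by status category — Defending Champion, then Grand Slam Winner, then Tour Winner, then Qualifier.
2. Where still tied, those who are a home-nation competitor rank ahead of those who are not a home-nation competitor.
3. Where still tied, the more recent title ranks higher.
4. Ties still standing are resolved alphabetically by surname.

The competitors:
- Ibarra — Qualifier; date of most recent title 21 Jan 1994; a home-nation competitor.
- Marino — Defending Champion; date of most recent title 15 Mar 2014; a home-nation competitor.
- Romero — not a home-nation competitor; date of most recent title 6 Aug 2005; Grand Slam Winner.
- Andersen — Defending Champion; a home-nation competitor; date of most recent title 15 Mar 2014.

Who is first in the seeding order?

Andersen

By status category: Andersen and Marino (Defending Champion); then Romero (Grand Slam Winner); then Ibarra (Qualifier).
Andersen and Marino are each a home-nation competitor, so the next rule applies.
Andersen and Marino both have date of most recent title 15 Mar 2014, so the next rule applies.
Among Andersen and Marino, alphabetically by surname: Andersen before Marino.
Order: Andersen, Marino, Romero, Ibarra.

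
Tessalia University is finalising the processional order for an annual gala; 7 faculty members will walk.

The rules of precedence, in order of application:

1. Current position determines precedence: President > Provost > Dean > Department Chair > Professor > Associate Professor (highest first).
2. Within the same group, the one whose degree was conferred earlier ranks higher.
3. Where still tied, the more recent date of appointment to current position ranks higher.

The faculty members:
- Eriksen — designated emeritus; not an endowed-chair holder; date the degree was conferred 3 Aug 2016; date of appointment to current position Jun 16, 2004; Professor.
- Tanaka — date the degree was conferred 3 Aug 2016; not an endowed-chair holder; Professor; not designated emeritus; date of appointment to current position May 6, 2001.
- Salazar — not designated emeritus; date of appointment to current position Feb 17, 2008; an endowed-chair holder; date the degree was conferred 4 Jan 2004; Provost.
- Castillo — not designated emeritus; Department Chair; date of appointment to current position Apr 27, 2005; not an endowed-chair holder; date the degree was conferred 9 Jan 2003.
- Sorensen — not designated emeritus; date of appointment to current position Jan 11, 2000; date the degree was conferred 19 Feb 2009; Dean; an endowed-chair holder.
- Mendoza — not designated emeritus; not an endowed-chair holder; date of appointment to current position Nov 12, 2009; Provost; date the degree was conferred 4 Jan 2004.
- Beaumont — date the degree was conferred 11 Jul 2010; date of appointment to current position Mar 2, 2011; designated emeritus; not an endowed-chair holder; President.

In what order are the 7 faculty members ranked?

By current position: Beaumont (President); then Mendoza and Salazar (Provost); then Sorensen (Dean); then Castillo (Department Chair); then Eriksen and Tanaka (Professor).
Mendoza and Salazar both have date the degree was conferred 4 Jan 2004, so the next rule applies.
Among Mendoza and Salazar, by date of appointment to current position (later first): Mendoza (Nov 12, 2009) before Salazar (Feb 17, 2008).
Eriksen and Tanaka both have date the degree was conferred 3 Aug 2016, so the next rule applies.
Among Eriksen and Tanaka, by date of appointment to current position (later first): Eriksen (Jun 16, 2004) before Tanaka (May 6, 2001).
Full order: Beaumont, Mendoza, Salazar, Sorensen, Castillo, Eriksen, Tanaka.

Beaumont, Mendoza, Salazar, Sorensen, Castillo, Eriksen, Tanaka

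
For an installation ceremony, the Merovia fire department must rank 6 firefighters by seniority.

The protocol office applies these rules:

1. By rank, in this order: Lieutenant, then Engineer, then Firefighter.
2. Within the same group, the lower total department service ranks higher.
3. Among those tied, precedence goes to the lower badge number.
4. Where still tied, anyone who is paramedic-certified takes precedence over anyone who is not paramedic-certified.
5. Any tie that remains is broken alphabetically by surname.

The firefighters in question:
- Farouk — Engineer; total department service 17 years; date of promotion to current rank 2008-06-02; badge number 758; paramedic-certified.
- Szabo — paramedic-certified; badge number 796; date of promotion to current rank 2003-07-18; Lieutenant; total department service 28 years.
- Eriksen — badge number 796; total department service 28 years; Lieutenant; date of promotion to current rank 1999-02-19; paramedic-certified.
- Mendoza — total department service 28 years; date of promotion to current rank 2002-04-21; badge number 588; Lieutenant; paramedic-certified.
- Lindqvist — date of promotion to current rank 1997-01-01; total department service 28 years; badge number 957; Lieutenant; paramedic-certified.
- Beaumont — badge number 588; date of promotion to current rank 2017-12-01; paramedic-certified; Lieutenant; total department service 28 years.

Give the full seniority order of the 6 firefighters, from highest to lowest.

By rank: Beaumont, Mendoza, Eriksen, Szabo and Lindqvist (Lieutenant); then Farouk (Engineer).
Beaumont, Mendoza, Eriksen, Szabo and Lindqvist all have total department service 28 years, so the next rule applies.
Among Beaumont, Mendoza, Eriksen, Szabo and Lindqvist, by badge number (lower first): Beaumont and Mendoza (588) before Eriksen and Szabo (796) before Lindqvist (957).
Beaumont and Mendoza are each paramedic-certified, so the next rule applies.
Among Beaumont and Mendoza, alphabetically by surname: Beaumont before Mendoza.
Eriksen and Szabo are each paramedic-certified, so the next rule applies.
Among Eriksen and Szabo, alphabetically by surname: Eriksen before Szabo.
Full order: Beaumont, Mendoza, Eriksen, Szabo, Lindqvist, Farouk.

Beaumont, Mendoza, Eriksen, Szabo, Lindqvist, Farouk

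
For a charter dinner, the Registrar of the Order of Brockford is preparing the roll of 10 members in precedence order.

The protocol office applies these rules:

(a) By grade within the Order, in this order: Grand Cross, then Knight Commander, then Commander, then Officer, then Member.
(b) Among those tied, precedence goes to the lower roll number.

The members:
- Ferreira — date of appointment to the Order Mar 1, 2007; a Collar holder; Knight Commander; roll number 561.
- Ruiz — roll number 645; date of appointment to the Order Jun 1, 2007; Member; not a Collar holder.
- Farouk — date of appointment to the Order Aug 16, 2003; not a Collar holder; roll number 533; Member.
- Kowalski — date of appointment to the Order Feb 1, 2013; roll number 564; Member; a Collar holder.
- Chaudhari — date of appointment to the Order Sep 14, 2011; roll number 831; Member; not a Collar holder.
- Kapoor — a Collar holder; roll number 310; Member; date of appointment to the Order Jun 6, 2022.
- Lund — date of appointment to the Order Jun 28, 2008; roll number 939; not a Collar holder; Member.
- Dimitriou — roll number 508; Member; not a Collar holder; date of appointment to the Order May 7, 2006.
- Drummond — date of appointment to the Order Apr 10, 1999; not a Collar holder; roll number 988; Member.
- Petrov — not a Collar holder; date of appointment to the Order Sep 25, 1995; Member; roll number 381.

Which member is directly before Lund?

By grade within the Order: Ferreira (Knight Commander); then Kapoor, Petrov, Dimitriou, Farouk, Kowalski, Ruiz, Chaudhari, Lund and Drummond (Member).
Among Kapoor, Petrov, Dimitriou, Farouk, Kowalski, Ruiz, Chaudhari, Lund and Drummond, by roll number (lower first): Kapoor (310) before Petrov (381) before Dimitriou (508) before Farouk (533) before Kowalski (564) before Ruiz (645) before Chaudhari (831) before Lund (939) before Drummond (988).
Order: Ferreira, Kapoor, Petrov, Dimitriou, Farouk, Kowalski, Ruiz, Chaudhari, Lund, Drummond.

Chaudhari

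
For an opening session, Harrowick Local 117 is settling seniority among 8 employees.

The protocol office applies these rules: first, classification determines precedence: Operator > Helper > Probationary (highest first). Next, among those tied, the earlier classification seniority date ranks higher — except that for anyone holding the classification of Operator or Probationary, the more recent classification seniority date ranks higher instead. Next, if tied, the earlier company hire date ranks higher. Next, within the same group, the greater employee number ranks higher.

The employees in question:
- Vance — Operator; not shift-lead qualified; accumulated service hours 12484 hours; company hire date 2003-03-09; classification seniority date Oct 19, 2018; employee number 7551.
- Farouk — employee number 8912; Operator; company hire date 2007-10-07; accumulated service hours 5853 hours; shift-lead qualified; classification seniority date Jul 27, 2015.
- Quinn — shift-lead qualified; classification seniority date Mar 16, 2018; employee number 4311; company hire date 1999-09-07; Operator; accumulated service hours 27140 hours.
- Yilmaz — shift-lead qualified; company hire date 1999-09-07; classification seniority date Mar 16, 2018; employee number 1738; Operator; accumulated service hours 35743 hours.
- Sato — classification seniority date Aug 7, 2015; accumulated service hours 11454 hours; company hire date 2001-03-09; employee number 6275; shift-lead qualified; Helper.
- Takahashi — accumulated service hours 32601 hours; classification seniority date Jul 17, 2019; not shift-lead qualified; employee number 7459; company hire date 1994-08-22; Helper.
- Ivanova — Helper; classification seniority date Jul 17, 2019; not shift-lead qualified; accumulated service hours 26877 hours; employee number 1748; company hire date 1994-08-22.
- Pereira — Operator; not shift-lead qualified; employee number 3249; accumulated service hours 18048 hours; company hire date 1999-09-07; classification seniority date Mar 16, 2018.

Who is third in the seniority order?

Pereira

By classification: Vance, Quinn, Pereira, Yilmaz and Farouk (Operator); then Sato, Takahashi and Ivanova (Helper).
Among Vance, Quinn, Pereira, Yilmaz and Farouk, by classification seniority date (later first) (reversed rule for this group): Vance (Oct 19, 2018) before Quinn, Pereira and Yilmaz (Mar 16, 2018) before Farouk (Jul 27, 2015).
Quinn, Pereira and Yilmaz all have company hire date 1999-09-07, so the next rule applies.
Among Quinn, Pereira and Yilmaz, by employee number (higher first): Quinn (4311) before Pereira (3249) before Yilmaz (1738).
Among Sato, Takahashi and Ivanova, by classification seniority date (earlier first): Sato (Aug 7, 2015) before Takahashi and Ivanova (Jul 17, 2019).
Takahashi and Ivanova both have company hire date 1994-08-22, so the next rule applies.
Among Takahashi and Ivanova, by employee number (higher first): Takahashi (7459) before Ivanova (1748).
Order: Vance, Quinn, Pereira, Yilmaz, Farouk, Sato, Takahashi, Ivanova.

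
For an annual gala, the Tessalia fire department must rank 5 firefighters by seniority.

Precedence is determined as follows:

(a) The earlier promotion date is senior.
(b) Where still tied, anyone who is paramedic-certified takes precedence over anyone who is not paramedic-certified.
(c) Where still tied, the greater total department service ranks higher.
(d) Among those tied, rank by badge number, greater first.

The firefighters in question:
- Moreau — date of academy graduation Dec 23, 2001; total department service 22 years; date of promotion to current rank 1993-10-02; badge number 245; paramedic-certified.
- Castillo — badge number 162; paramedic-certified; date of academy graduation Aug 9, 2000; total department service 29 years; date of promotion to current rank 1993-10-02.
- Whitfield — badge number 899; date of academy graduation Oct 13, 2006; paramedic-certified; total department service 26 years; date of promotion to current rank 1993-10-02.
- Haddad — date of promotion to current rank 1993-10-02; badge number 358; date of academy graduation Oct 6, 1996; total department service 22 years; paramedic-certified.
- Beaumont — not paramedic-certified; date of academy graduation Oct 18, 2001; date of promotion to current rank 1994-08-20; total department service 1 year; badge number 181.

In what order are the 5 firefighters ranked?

By date of promotion to current rank (earlier first): Castillo, Whitfield, Haddad and Moreau (each 1993-10-02); then Beaumont (1994-08-20).
Castillo, Whitfield, Haddad and Moreau are each paramedic-certified, so the next rule applies.
Among Castillo, Whitfield, Haddad and Moreau, by total department service (higher first): Castillo (29 years) before Whitfield (26 years) before Haddad and Moreau (22 years).
Among Haddad and Moreau, by badge number (higher first): Haddad (358) before Moreau (245).
Full order: Castillo, Whitfield, Haddad, Moreau, Beaumont.

Castillo, Whitfield, Haddad, Moreau, Beaumont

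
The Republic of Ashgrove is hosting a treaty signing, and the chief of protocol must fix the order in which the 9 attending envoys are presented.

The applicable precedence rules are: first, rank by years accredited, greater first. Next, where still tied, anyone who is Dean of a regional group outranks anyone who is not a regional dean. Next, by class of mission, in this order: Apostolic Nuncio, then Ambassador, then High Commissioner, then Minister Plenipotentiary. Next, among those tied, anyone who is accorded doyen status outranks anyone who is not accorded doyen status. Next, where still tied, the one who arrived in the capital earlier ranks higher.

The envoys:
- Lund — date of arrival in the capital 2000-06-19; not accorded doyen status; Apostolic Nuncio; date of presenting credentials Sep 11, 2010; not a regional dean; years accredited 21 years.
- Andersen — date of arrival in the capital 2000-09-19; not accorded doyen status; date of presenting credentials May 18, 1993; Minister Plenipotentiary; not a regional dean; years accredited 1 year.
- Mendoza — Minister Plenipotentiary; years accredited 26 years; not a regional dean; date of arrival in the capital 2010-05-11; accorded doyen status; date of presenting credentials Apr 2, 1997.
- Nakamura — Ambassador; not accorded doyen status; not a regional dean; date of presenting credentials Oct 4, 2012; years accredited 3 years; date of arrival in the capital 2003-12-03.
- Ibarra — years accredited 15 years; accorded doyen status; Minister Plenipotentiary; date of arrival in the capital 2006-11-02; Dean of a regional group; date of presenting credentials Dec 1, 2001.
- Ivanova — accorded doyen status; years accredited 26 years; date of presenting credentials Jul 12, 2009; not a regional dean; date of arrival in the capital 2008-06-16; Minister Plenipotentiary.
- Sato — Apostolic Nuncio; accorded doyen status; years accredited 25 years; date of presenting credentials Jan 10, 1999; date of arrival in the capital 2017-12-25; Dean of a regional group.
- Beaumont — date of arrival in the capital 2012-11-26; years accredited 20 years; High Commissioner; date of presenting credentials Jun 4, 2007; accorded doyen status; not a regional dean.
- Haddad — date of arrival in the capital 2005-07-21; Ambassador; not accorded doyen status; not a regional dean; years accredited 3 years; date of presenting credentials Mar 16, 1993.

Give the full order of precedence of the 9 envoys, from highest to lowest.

Ivanova, Mendoza, Sato, Lund, Beaumont, Ibarra, Nakamura, Haddad, Andersen

By years accredited (higher first): Ivanova and Mendoza (both 26 years); then Sato (25 years); then Lund (21 years); then Beaumont (20 years); then Ibarra (15 years); then Nakamura and Haddad (both 3 years); then Andersen (1 year).
Ivanova and Mendoza are each not a regional dean, so the next rule applies.
Ivanova and Mendoza are each Minister Plenipotentiary, so the next rule applies.
Ivanova and Mendoza are each accorded doyen status, so the next rule applies.
Among Ivanova and Mendoza, by date of arrival in the capital (earlier first): Ivanova (2008-06-16) before Mendoza (2010-05-11).
Nakamura and Haddad are each not a regional dean, so the next rule applies.
Nakamura and Haddad are each Ambassador, so the next rule applies.
Nakamura and Haddad are each not accorded doyen status, so the next rule applies.
Among Nakamura and Haddad, by date of arrival in the capital (earlier first): Nakamura (2003-12-03) before Haddad (2005-07-21).
Full order: Ivanova, Mendoza, Sato, Lund, Beaumont, Ibarra, Nakamura, Haddad, Andersen.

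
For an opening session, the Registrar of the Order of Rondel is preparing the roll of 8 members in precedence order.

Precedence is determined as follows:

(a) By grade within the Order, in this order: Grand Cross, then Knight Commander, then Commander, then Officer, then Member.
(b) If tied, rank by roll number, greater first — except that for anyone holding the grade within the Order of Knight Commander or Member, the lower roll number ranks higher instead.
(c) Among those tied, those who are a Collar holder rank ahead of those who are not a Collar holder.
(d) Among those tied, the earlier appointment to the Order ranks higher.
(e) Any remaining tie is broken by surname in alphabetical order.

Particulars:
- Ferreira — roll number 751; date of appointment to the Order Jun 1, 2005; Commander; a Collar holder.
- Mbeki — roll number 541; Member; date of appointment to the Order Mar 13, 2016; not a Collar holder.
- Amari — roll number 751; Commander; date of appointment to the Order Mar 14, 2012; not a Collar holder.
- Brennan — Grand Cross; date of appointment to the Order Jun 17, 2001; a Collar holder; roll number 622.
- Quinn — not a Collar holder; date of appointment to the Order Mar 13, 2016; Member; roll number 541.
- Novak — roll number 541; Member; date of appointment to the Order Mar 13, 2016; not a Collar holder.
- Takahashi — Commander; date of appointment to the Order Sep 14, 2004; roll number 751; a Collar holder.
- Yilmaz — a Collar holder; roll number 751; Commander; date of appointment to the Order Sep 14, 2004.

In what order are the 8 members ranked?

By grade within the Order: Brennan (Grand Cross); then Takahashi, Yilmaz, Ferreira and Amari (Commander); then Mbeki, Novak and Quinn (Member).
Takahashi, Yilmaz, Ferreira and Amari all have roll number 751, so the next rule applies.
Among Takahashi, Yilmaz, Ferreira and Amari, a Collar holder before not a Collar holder: Takahashi, Yilmaz and Ferreira (a Collar holder) before Amari (not a Collar holder).
Among Takahashi, Yilmaz and Ferreira, by date of appointment to the Order (earlier first): Takahashi and Yilmaz (Sep 14, 2004) before Ferreira (Jun 1, 2005).
Among Takahashi and Yilmaz, alphabetically by surname: Takahashi before Yilmaz.
Mbeki, Novak and Quinn all have roll number 541, so the next rule applies.
Mbeki, Novak and Quinn are each not a Collar holder, so the next rule applies.
Mbeki, Novak and Quinn all have date of appointment to the Order Mar 13, 2016, so the next rule applies.
Among Mbeki, Novak and Quinn, alphabetically by surname: Mbeki before Novak before Quinn.
Full order: Brennan, Takahashi, Yilmaz, Ferreira, Amari, Mbeki, Novak, Quinn.

Brennan, Takahashi, Yilmaz, Ferreira, Amari, Mbeki, Novak, Quinn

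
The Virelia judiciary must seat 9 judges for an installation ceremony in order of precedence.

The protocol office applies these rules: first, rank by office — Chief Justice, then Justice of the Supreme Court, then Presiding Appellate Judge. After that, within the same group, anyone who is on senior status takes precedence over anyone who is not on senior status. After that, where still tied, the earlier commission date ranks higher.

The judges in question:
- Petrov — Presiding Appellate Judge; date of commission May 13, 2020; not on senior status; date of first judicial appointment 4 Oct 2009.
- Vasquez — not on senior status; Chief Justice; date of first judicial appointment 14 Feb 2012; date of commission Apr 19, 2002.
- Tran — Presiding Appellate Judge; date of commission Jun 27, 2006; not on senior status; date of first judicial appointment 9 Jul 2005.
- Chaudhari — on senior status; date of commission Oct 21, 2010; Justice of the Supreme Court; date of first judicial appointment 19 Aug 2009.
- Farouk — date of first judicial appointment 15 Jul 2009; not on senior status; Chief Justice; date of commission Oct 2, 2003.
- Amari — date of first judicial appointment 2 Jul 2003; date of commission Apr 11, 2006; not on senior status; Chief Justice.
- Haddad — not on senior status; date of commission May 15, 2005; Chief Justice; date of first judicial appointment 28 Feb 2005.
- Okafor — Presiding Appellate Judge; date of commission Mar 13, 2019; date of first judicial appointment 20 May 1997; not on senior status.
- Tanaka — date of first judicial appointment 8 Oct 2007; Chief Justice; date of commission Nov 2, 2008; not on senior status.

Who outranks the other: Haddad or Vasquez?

Vasquez

By office: Vasquez, Farouk, Haddad, Amari and Tanaka (Chief Justice); then Chaudhari (Justice of the Supreme Court); then Tran, Okafor and Petrov (Presiding Appellate Judge).
Vasquez, Farouk, Haddad, Amari and Tanaka are each not on senior status, so the next rule applies.
Among Vasquez, Farouk, Haddad, Amari and Tanaka, by date of commission (earlier first): Vasquez (Apr 19, 2002) before Farouk (Oct 2, 2003) before Haddad (May 15, 2005) before Amari (Apr 11, 2006) before Tanaka (Nov 2, 2008).
Tran, Okafor and Petrov are each not on senior status, so the next rule applies.
Among Tran, Okafor and Petrov, by date of commission (earlier first): Tran (Jun 27, 2006) before Okafor (Mar 13, 2019) before Petrov (May 13, 2020).
So Vasquez takes precedence.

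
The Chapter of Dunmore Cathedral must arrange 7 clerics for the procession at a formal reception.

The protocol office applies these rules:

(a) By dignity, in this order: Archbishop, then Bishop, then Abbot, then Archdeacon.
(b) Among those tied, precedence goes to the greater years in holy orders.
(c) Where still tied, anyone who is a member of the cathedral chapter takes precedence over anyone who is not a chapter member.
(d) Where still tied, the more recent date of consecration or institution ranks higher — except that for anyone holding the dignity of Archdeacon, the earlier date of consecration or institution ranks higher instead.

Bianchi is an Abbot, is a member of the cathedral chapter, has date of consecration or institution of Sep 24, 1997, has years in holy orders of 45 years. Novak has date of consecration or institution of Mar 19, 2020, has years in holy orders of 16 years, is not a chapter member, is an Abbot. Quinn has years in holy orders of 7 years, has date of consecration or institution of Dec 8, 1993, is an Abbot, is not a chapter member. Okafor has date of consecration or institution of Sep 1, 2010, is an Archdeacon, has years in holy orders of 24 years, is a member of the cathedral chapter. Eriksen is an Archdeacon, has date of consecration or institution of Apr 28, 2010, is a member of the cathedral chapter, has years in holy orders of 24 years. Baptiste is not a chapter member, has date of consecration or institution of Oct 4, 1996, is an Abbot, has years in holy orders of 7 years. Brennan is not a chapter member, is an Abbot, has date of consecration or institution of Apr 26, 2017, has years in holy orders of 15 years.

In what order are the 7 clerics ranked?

Bianchi, Novak, Brennan, Baptiste, Quinn, Eriksen, Okafor

By dignity: Bianchi, Novak, Brennan, Baptiste and Quinn (Abbot); then Eriksen and Okafor (Archdeacon).
Among Bianchi, Novak, Brennan, Baptiste and Quinn, by years in holy orders (higher first): Bianchi (45 years) before Novak (16 years) before Brennan (15 years) before Baptiste and Quinn (7 years).
Baptiste and Quinn are each not a chapter member, so the next rule applies.
Among Baptiste and Quinn, by date of consecration or institution (later first): Baptiste (Oct 4, 1996) before Quinn (Dec 8, 1993).
Eriksen and Okafor both have years in holy orders 24 years, so the next rule applies.
Eriksen and Okafor are each a member of the cathedral chapter, so the next rule applies.
Among Eriksen and Okafor, by date of consecration or institution (earlier first) (reversed rule for this group): Eriksen (Apr 28, 2010) before Okafor (Sep 1, 2010).
Full order: Bianchi, Novak, Brennan, Baptiste, Quinn, Eriksen, Okafor.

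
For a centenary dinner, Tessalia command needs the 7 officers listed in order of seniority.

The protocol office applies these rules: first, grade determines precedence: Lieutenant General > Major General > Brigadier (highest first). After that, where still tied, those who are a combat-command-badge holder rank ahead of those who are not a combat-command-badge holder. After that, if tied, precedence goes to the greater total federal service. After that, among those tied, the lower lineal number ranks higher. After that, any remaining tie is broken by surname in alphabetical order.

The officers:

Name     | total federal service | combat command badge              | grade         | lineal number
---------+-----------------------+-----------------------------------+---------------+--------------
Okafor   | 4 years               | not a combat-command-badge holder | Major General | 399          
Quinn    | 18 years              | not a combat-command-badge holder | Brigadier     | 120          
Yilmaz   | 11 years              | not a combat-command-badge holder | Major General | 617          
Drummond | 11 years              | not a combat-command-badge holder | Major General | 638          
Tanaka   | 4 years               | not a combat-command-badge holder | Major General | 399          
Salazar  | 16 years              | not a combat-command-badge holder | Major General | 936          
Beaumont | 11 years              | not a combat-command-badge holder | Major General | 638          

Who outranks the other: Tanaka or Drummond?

By grade: Salazar, Yilmaz, Beaumont, Drummond, Okafor and Tanaka (Major General); then Quinn (Brigadier).
Salazar, Yilmaz, Beaumont, Drummond, Okafor and Tanaka are each not a combat-command-badge holder, so the next rule applies.
Among Salazar, Yilmaz, Beaumont, Drummond, Okafor and Tanaka, by total federal service (higher first): Salazar (16 years) before Yilmaz, Beaumont and Drummond (11 years) before Okafor and Tanaka (4 years).
Among Yilmaz, Beaumont and Drummond, by lineal number (lower first): Yilmaz (617) before Beaumont and Drummond (638).
Among Beaumont and Drummond, alphabetically by surname: Beaumont before Drummond.
Okafor and Tanaka both have lineal number 399, so the next rule applies.
Among Okafor and Tanaka, alphabetically by surname: Okafor before Tanaka.
So Drummond takes precedence.

Drummond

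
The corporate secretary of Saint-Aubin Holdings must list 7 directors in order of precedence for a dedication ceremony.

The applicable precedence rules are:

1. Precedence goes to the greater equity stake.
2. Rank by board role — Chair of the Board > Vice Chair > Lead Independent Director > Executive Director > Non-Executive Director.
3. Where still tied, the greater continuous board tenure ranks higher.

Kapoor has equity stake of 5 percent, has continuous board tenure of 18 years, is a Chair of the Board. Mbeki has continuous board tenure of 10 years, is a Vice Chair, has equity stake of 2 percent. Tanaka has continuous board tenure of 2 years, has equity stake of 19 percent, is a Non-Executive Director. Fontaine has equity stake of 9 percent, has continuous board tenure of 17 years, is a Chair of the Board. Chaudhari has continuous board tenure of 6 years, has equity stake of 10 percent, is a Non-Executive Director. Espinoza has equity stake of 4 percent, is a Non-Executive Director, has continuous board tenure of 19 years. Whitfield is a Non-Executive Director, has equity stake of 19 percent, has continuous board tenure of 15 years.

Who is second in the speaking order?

Tanaka

By equity stake (higher first): Whitfield and Tanaka (both 19 percent); then Chaudhari (10 percent); then Fontaine (9 percent); then Kapoor (5 percent); then Espinoza (4 percent); then Mbeki (2 percent).
Whitfield and Tanaka are each Non-Executive Director, so the next rule applies.
Among Whitfield and Tanaka, by continuous board tenure (higher first): Whitfield (15 years) before Tanaka (2 years).
Order: Whitfield, Tanaka, Chaudhari, Fontaine, Kapoor, Espinoza, Mbeki.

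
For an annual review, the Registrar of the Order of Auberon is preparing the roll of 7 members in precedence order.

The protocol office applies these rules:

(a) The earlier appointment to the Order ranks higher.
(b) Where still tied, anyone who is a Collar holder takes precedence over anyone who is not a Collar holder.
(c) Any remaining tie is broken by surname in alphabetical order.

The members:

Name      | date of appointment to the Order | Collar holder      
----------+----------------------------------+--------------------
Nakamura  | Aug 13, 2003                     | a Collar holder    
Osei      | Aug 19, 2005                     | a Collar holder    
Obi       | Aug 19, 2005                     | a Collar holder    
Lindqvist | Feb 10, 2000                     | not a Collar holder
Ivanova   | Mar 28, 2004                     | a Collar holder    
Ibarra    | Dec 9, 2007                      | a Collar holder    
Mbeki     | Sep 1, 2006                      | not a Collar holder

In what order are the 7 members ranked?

By date of appointment to the Order (earlier first): Lindqvist (Feb 10, 2000); then Nakamura (Aug 13, 2003); then Ivanova (Mar 28, 2004); then Obi and Osei (both Aug 19, 2005); then Mbeki (Sep 1, 2006); then Ibarra (Dec 9, 2007).
Obi and Osei are each a Collar holder, so the next rule applies.
Among Obi and Osei, alphabetically by surname: Obi before Osei.
Full order: Lindqvist, Nakamura, Ivanova, Obi, Osei, Mbeki, Ibarra.

Lindqvist, Nakamura, Ivanova, Obi, Osei, Mbeki, Ibarra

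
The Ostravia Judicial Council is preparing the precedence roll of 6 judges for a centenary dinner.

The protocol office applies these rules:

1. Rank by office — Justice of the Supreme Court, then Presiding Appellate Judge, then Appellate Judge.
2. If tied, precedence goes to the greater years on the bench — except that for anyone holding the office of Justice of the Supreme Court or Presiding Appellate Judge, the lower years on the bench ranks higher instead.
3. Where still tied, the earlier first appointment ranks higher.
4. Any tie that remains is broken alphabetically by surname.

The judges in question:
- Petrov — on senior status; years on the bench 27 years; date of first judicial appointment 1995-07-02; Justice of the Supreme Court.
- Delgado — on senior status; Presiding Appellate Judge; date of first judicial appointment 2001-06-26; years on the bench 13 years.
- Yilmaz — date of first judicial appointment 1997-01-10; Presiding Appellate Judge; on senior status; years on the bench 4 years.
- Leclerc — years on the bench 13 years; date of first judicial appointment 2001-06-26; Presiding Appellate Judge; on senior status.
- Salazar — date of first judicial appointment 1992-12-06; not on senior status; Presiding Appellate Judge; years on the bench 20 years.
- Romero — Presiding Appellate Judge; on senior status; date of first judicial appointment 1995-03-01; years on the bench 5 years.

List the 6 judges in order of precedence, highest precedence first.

By office: Petrov (Justice of the Supreme Court); then Yilmaz, Romero, Delgado, Leclerc and Salazar (Presiding Appellate Judge).
Among Yilmaz, Romero, Delgado, Leclerc and Salazar, by years on the bench (lower first) (reversed rule for this group): Yilmaz (4 years) before Romero (5 years) before Delgado and Leclerc (13 years) before Salazar (20 years).
Delgado and Leclerc both have date of first judicial appointment 2001-06-26, so the next rule applies.
Among Delgado and Leclerc, alphabetically by surname: Delgado before Leclerc.
Full order: Petrov, Yilmaz, Romero, Delgado, Leclerc, Salazar.

Petrov, Yilmaz, Romero, Delgado, Leclerc, Salazar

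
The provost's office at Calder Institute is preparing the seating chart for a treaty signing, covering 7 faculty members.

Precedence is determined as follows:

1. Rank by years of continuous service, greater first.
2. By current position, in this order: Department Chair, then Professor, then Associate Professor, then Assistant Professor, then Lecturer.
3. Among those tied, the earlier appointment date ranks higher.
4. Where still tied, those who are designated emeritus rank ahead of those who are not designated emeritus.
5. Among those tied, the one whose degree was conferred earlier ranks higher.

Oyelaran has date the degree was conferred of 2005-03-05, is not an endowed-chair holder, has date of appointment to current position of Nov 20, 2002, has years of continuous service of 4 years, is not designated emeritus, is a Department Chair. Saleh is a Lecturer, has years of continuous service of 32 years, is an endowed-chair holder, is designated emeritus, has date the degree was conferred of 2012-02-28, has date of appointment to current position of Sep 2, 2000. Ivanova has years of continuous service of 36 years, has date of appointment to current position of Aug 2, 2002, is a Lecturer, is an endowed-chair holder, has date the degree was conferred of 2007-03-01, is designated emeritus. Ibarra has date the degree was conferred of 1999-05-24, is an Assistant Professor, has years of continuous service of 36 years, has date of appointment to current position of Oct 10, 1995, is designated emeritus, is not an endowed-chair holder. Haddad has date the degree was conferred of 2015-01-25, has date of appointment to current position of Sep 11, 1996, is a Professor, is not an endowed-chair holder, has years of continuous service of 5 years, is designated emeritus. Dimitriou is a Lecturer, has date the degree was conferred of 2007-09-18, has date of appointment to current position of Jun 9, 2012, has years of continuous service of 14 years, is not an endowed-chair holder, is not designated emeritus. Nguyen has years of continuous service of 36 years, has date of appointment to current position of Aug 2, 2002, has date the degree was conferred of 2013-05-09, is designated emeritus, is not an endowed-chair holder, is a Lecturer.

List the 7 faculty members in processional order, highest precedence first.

Ibarra, Ivanova, Nguyen, Saleh, Dimitriou, Haddad, Oyelaran

By years of continuous service (higher first): Ibarra, Ivanova and Nguyen (each 36 years); then Saleh (32 years); then Dimitriou (14 years); then Haddad (5 years); then Oyelaran (4 years).
Among Ibarra, Ivanova and Nguyen, by current position: Ibarra (Assistant Professor) before Ivanova and Nguyen (Lecturer).
Ivanova and Nguyen both have date of appointment to current position Aug 2, 2002, so the next rule applies.
Ivanova and Nguyen are each designated emeritus, so the next rule applies.
Among Ivanova and Nguyen, by date the degree was conferred (earlier first): Ivanova (2007-03-01) before Nguyen (2013-05-09).
Full order: Ibarra, Ivanova, Nguyen, Saleh, Dimitriou, Haddad, Oyelaran.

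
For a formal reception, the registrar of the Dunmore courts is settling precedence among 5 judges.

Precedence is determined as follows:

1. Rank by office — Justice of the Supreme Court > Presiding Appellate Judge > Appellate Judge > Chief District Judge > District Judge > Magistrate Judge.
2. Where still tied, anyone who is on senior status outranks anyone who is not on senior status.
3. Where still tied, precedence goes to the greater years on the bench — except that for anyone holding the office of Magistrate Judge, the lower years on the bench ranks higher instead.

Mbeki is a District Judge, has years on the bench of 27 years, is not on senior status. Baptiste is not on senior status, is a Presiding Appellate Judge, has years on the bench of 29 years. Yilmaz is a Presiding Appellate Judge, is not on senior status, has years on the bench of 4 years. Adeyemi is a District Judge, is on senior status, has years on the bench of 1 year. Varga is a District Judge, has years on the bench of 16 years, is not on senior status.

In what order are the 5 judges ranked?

By office: Baptiste and Yilmaz (Presiding Appellate Judge); then Adeyemi, Mbeki and Varga (District Judge).
Baptiste and Yilmaz are each not on senior status, so the next rule applies.
Among Baptiste and Yilmaz, by years on the bench (higher first): Baptiste (29 years) before Yilmaz (4 years).
Among Adeyemi, Mbeki and Varga, on senior status before not on senior status: Adeyemi (on senior status) before Mbeki and Varga (not on senior status).
Among Mbeki and Varga, by years on the bench (higher first): Mbeki (27 years) before Varga (16 years).
Full order: Baptiste, Yilmaz, Adeyemi, Mbeki, Varga.

Baptiste, Yilmaz, Adeyemi, Mbeki, Varga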